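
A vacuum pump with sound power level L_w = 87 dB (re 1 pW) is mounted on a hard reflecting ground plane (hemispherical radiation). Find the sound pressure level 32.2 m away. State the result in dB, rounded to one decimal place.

Free-field hemispherical radiation: L_p = L_w − 10·log₁₀(2π·r²), r = 32.2 m.
2π·r² = 6515 m², 10·log₁₀ of that is 38.139 dB.
L_p = 87 − 38.139 = 48.86 dB.

48.9 dB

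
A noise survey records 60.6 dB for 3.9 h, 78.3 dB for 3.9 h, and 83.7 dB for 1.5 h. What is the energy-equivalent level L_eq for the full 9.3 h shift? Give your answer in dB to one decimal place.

Weight each interval's intensity by its duration and average over T = 9.3 h:
Σ tᵢ·10^(Lᵢ/10) = 3.9·10^(60.6/10) + 3.9·10^(78.3/10) + 1.5·10^(83.7/10) = 6.198e+08.
L_eq = 10·log₁₀(6.198e+08/9.3) = 78.24 dB.

78.2 dB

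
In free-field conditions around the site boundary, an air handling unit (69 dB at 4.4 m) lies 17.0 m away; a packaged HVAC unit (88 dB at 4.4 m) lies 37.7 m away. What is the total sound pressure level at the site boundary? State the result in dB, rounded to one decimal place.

69.6 dB

Propagate each source to the receiver with L = L_ref − 20·log₁₀(r/r_ref), then add intensities.
air handling unit: 69 − 20·log₁₀(17.0/4.4) = 69 − 11.74 = 57.26 dB.
packaged HVAC unit: 88 − 20·log₁₀(37.7/4.4) = 88 − 18.66 = 69.34 dB.
Σ 10^(L/10) = 9.127e+06 → L_total = 10·log₁₀(9.127e+06) = 69.60 dB.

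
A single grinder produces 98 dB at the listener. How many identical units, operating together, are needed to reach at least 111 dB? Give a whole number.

20

The shortfall is 111 − 98 = 13.0 dB, and N units add 10·log₁₀ N, so need 10·log₁₀ N ≥ 13.0.
N ≥ 10^(13.0/10) = 19.953, so N = 20.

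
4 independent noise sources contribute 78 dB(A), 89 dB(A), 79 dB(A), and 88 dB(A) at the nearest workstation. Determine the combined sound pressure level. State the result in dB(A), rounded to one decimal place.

92.0 dB(A)

For uncorrelated sources the intensities add, so convert each level to linear form, sum, and take 10·log₁₀ of the total.
Σ 10^(L/10) = 10^(78/10) + 10^(89/10) + 10^(79/10) + 10^(88/10) = 1.568e+09.
L_total = 10·log₁₀(1.568e+09) = 91.95 dB(A).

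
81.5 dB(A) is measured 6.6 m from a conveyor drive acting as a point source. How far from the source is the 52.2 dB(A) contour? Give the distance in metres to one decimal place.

192.6 m

For a point source L₁ − L₂ = 20·log₁₀(r₂/r₁), so r₂ = r₁·10^((L₁−L₂)/20).
r₂ = 6.6·10^((81.5−52.2)/20) = 6.6·10^(29.3/20) = 192.55 m.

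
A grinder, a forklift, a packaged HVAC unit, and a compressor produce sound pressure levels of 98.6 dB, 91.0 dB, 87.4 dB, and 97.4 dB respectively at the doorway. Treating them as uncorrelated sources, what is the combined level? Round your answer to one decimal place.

101.6 dB

Incoherent sources combine by intensity addition: L_total = 10·log₁₀(Σ 10^(L_i/10)).
Σ 10^(L/10) = 10^(98.6/10) + 10^(91.0/10) + 10^(87.4/10) + 10^(97.4/10) = 1.455e+10.
L_total = 10·log₁₀(1.455e+10) = 101.63 dB.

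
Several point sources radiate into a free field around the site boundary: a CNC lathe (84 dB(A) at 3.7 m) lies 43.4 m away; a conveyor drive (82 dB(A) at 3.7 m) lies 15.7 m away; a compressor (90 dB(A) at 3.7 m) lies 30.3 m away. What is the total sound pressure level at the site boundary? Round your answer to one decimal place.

74.1 dB(A)

First find each source's level at the receiver (point-source: −20·log₁₀(r/r_ref)), then combine on an intensity basis.
CNC lathe: 84 − 20·log₁₀(43.4/3.7) = 84 − 21.39 = 62.61 dB(A).
conveyor drive: 82 − 20·log₁₀(15.7/3.7) = 82 − 12.55 = 69.45 dB(A).
compressor: 90 − 20·log₁₀(30.3/3.7) = 90 − 18.26 = 71.74 dB(A).
Σ 10^(L/10) = 2.554e+07 → L_total = 10·log₁₀(2.554e+07) = 74.07 dB(A).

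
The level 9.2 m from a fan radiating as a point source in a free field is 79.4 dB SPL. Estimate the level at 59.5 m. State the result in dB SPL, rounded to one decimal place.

For a point source, L₂ = L₁ − 20·log₁₀(r₂/r₁).
L₂ = 79.4 − 20·log₁₀(59.5/9.2) = 79.4 − 16.215 = 63.19 dB SPL.

63.2 dB SPL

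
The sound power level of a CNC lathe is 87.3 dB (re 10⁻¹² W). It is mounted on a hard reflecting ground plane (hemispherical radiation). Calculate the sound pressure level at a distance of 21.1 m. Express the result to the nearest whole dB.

53 dB

Free-field hemispherical radiation: L_p = L_w − 10·log₁₀(2π·r²), r = 21.1 m.
2π·r² = 2797 m², 10·log₁₀ of that is 34.467 dB.
L_p = 87.3 − 34.467 = 52.83 dB.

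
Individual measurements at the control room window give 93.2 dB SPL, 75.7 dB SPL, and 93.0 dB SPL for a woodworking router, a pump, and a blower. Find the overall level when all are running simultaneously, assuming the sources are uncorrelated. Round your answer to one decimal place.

For uncorrelated sources the intensities add, so convert each level to linear form, sum, and take 10·log₁₀ of the total.
Σ 10^(L/10) = 10^(93.2/10) + 10^(75.7/10) + 10^(93.0/10) = 4.122e+09.
L_total = 10·log₁₀(4.122e+09) = 96.15 dB SPL.

96.2 dB SPL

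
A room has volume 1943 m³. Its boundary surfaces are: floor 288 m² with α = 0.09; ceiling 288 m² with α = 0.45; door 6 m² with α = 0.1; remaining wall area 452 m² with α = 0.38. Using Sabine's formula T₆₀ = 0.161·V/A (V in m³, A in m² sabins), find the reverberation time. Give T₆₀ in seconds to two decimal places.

0.95 s

Summing Sᵢαᵢ: 288·0.09 + 288·0.45 + 6·0.1 + 452·0.38 = 327.88 m².
T₆₀ = 0.161 × 1943 / 327.88 = 0.954 s.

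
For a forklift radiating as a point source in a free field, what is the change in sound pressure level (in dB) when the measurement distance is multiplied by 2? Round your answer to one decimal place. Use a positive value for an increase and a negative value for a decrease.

A point source loses 6 dB per doubling of distance; generally ΔL = −20·log₁₀(r₂/r₁).
ΔL = −20·log₁₀(2) = -6.02 dB.

-6.0 dB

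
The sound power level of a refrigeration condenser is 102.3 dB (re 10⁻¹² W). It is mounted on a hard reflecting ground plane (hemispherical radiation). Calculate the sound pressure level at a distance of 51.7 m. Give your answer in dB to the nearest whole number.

60 dB

L_p = L_w − 10·log₁₀(2π·r²) with r = 51.7 m.
2π·r² = 1.679e+04 m², 10·log₁₀ of that is 42.252 dB.
L_p = 102.3 − 42.252 = 60.05 dB.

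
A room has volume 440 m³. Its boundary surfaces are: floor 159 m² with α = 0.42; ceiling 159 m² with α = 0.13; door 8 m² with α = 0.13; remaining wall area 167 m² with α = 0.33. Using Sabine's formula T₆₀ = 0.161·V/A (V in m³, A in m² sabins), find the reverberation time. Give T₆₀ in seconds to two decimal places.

0.49 s

A = Σ Sᵢαᵢ = 159·0.42 + 159·0.13 + 8·0.13 + 167·0.33 = 143.60 m².
T₆₀ = 0.161·V/A = 0.161·440/143.60 = 0.493 s.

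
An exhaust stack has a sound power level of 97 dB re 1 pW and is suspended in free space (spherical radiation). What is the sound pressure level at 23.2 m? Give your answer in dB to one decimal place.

L_p = L_w − 10·log₁₀(4π·r²) with r = 23.2 m.
4π·r² = 6764 m², 10·log₁₀ of that is 38.302 dB.
L_p = 97 − 38.302 = 58.70 dB.

58.7 dB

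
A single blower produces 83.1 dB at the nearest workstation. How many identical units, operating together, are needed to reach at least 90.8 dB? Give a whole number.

The shortfall is 90.8 − 83.1 = 7.7 dB, and N units add 10·log₁₀ N, so need 10·log₁₀ N ≥ 7.7.
N ≥ 10^(7.7/10) = 5.888, so N = 6.

6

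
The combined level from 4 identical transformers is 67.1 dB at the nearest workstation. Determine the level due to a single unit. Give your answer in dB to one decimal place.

61.1 dB

4 equal contributions raise the level by 10·log₁₀ 4 = 6.021 dB, so each unit alone gives 67.1 − 6.021.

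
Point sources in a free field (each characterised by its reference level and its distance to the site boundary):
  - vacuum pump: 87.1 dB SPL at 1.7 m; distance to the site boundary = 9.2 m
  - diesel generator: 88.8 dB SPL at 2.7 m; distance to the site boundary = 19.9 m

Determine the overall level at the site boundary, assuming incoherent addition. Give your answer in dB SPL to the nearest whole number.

75 dB SPL

Propagate each source to the receiver with L = L_ref − 20·log₁₀(r/r_ref), then add intensities.
vacuum pump: 87.1 − 20·log₁₀(9.2/1.7) = 87.1 − 14.67 = 72.43 dB SPL.
diesel generator: 88.8 − 20·log₁₀(19.9/2.7) = 88.8 − 17.35 = 71.45 dB SPL.
Σ 10^(L/10) = 3.148e+07 → L_total = 10·log₁₀(3.148e+07) = 74.98 dB SPL.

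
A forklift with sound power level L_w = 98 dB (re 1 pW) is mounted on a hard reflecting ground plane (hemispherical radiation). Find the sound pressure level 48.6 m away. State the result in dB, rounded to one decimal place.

L_p = L_w − 10·log₁₀(2π·r²) with r = 48.6 m.
2π·r² = 1.484e+04 m², 10·log₁₀ of that is 41.715 dB.
L_p = 98 − 41.715 = 56.29 dB.

56.3 dB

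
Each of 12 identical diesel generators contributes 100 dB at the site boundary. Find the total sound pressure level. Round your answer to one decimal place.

N identical incoherent sources raise the level by 10·log₁₀ N.
L_total = 100 + 10·log₁₀(12) = 100 + 10.792 = 110.79 dB.

110.8 dB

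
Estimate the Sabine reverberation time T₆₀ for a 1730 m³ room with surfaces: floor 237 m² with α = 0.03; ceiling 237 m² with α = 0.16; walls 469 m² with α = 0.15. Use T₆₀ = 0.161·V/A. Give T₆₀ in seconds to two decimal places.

2.41 s

Total absorption A = 237·0.03 + 237·0.16 + 469·0.15 = 115.38 m² sabins.
T₆₀ = 0.161 × 1730 / 115.38 = 2.414 s.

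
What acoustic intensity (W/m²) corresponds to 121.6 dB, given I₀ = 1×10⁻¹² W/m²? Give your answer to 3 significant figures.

1.45 W/m²

I = I₀·10^(L/10) = 10⁻¹² × 10^(121.6/10) = 10^(0.160).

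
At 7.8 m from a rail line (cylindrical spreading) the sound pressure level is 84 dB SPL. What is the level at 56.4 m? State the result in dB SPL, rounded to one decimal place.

75.4 dB SPL

Cylindrical spreading from a line source gives a 10·log₁₀(r₂/r₁) drop.
L₂ = 84 − 10·log₁₀(56.4/7.8) = 84 − 8.592 = 75.41 dB SPL.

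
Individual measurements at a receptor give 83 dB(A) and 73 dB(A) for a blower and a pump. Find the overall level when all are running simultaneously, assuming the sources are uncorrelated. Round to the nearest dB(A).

For uncorrelated sources the intensities add, so convert each level to linear form, sum, and take 10·log₁₀ of the total.
Σ 10^(L/10) = 10^(83/10) + 10^(73/10) = 2.195e+08.
L_total = 10·log₁₀(2.195e+08) = 83.41 dB(A).

83 dB(A)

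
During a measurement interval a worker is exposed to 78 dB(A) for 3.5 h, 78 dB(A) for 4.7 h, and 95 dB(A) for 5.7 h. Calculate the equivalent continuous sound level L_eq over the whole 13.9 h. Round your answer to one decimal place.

91.3 dB(A)

Weight each interval's intensity by its duration and average over T = 13.9 h:
Σ tᵢ·10^(Lᵢ/10) = 3.5·10^(78/10) + 4.7·10^(78/10) + 5.7·10^(95/10) = 1.854e+10.
L_eq = 10·log₁₀(1.854e+10/13.9) = 91.25 dB(A).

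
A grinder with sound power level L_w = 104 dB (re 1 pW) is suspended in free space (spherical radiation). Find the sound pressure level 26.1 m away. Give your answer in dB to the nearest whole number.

65 dB

The power spreads over a sphere of area 4π·r², so L_p = L_w − 10·log₁₀(4π·r²).
4π·r² = 8560 m², 10·log₁₀ of that is 39.325 dB.
L_p = 104 − 39.325 = 64.68 dB.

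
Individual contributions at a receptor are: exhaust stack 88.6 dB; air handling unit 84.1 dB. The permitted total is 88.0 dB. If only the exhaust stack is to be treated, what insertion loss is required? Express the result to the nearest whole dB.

Fixed contribution from the other source: Σ 10^(L/10) = 10^(84.1/10) = 2.570e+08 (84.10 dB).
To meet 88.0 dB overall, the treated exhaust stack may contribute at most 10^(88.0/10) − 2.570e+08 = 3.739e+08, i.e. 85.73 dB.
So the exhaust stack must be reduced from 88.6 to 85.73 dB: IL = 2.87 dB.

3 dB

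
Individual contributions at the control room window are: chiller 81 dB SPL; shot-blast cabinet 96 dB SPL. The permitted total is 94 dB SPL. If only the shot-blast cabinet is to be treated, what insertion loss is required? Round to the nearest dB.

Everything except the shot-blast cabinet sums to 10^(81/10) = 1.259e+08 in linear terms, 81.00 dB SPL.
The limit corresponds to 10^(94/10) = 2.512e+09; subtracting the fixed part leaves 2.386e+09 for the shot-blast cabinet, i.e. 93.78 dB SPL.
So the shot-blast cabinet must be reduced from 96 to 93.78 dB SPL: IL = 2.22 dB.

2 dB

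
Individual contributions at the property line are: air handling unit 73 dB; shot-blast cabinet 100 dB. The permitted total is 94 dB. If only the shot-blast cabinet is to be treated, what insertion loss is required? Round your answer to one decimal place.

6.0 dB

Fixed contribution from the other source: Σ 10^(L/10) = 10^(73/10) = 1.995e+07 (73.00 dB).
The limit corresponds to 10^(94/10) = 2.512e+09; subtracting the fixed part leaves 2.492e+09 for the shot-blast cabinet, i.e. 93.97 dB.
So the shot-blast cabinet must be reduced from 100 to 93.97 dB: IL = 6.03 dB.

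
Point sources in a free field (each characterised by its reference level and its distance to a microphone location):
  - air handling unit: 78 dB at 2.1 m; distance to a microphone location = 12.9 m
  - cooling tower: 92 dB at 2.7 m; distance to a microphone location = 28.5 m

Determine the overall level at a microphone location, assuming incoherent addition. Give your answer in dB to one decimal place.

First find each source's level at the receiver (point-source: −20·log₁₀(r/r_ref)), then combine on an intensity basis.
air handling unit: 78 − 20·log₁₀(12.9/2.1) = 78 − 15.77 = 62.23 dB.
cooling tower: 92 − 20·log₁₀(28.5/2.7) = 92 − 20.47 = 71.53 dB.
Σ 10^(L/10) = 1.590e+07 → L_total = 10·log₁₀(1.590e+07) = 72.01 dB.

72.0 dB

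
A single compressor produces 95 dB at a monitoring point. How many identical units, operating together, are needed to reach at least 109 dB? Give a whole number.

The shortfall is 109 − 95 = 14.0 dB, and N units add 10·log₁₀ N, so need 10·log₁₀ N ≥ 14.0.
N ≥ 10^(14.0/10) = 25.119, so N = 26.

26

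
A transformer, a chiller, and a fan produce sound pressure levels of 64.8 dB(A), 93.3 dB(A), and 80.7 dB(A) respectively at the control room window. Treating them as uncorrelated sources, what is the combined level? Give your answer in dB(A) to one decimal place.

93.5 dB(A)

For uncorrelated sources the intensities add, so convert each level to linear form, sum, and take 10·log₁₀ of the total.
Σ 10^(L/10) = 10^(64.8/10) + 10^(93.3/10) + 10^(80.7/10) = 2.258e+09.
L_total = 10·log₁₀(2.258e+09) = 93.54 dB(A).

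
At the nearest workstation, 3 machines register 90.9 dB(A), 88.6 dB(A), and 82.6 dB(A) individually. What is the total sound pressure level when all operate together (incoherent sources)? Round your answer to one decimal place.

For uncorrelated sources the intensities add, so convert each level to linear form, sum, and take 10·log₁₀ of the total.
Σ 10^(L/10) = 10^(90.9/10) + 10^(88.6/10) + 10^(82.6/10) = 2.137e+09.
L_total = 10·log₁₀(2.137e+09) = 93.30 dB(A).

93.3 dB(A)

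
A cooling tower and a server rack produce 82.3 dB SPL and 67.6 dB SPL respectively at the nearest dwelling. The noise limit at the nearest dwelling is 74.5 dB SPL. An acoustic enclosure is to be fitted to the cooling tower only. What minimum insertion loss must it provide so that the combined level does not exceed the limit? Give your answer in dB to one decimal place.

8.8 dB

The untreated sources together contribute 10^(67.6/10) = 5.754e+06, i.e. 67.60 dB SPL.
To meet 74.5 dB SPL overall, the treated cooling tower may contribute at most 10^(74.5/10) − 5.754e+06 = 2.243e+07, i.e. 73.51 dB SPL.
Required insertion loss = 82.3 − 73.51 = 8.79 dB.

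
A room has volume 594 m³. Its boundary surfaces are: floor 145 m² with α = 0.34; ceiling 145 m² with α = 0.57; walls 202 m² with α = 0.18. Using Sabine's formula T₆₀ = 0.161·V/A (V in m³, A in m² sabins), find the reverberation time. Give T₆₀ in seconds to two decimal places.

0.57 s

A = Σ Sᵢαᵢ = 145·0.34 + 145·0.57 + 202·0.18 = 168.31 m².
T₆₀ = 0.161 × 594 / 168.31 = 0.568 s.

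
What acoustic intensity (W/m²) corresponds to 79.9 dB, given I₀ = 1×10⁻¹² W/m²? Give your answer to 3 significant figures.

I/I₀ = 10^(79.9/10) = 9.772e+07, so I = 9.772e+07 × 10⁻¹² W/m².

9.77e-05 W/m²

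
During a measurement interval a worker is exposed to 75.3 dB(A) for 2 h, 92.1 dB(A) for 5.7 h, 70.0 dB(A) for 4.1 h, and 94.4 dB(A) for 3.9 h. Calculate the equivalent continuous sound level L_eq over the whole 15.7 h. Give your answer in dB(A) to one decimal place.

91.1 dB(A)

Weight each interval's intensity by its duration and average over T = 15.7 h:
Σ tᵢ·10^(Lᵢ/10) = 2·10^(75.3/10) + 5.7·10^(92.1/10) + 4.1·10^(70.0/10) + 3.9·10^(94.4/10) = 2.009e+10.
L_eq = 10·log₁₀(2.009e+10/15.7) = 91.07 dB(A).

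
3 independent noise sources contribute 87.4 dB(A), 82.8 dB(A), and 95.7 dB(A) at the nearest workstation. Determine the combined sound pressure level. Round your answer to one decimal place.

For uncorrelated sources the intensities add, so convert each level to linear form, sum, and take 10·log₁₀ of the total.
Σ 10^(L/10) = 10^(87.4/10) + 10^(82.8/10) + 10^(95.7/10) = 4.455e+09.
L_total = 10·log₁₀(4.455e+09) = 96.49 dB(A).

96.5 dB(A)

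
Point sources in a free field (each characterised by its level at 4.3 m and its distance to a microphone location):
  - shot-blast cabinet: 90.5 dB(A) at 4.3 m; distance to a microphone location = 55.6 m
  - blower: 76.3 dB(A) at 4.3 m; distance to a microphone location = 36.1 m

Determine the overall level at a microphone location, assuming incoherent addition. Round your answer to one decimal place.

Apply inverse-square spreading to bring every level to the receiver, then sum 10^(L/10).
shot-blast cabinet: 90.5 − 20·log₁₀(55.6/4.3) = 90.5 − 22.23 = 68.27 dB(A).
blower: 76.3 − 20·log₁₀(36.1/4.3) = 76.3 − 18.48 = 57.82 dB(A).
Σ 10^(L/10) = 7.316e+06 → L_total = 10·log₁₀(7.316e+06) = 68.64 dB(A).

68.6 dB(A)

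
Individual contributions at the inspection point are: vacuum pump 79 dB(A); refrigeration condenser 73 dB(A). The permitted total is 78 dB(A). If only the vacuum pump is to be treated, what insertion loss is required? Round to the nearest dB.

The untreated sources together contribute 10^(73/10) = 1.995e+07, i.e. 73.00 dB(A).
To meet 78 dB(A) overall, the treated vacuum pump may contribute at most 10^(78/10) − 1.995e+07 = 4.314e+07, i.e. 76.35 dB(A).
Required insertion loss = 79 − 76.35 = 2.65 dB.

3 dB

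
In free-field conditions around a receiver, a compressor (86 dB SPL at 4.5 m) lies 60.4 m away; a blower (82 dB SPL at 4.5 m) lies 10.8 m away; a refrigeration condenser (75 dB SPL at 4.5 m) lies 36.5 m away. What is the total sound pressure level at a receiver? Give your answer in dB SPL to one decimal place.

74.8 dB SPL

Apply inverse-square spreading to bring every level to the receiver, then sum 10^(L/10).
compressor: 86 − 20·log₁₀(60.4/4.5) = 86 − 22.56 = 63.44 dB SPL.
blower: 82 − 20·log₁₀(10.8/4.5) = 82 − 7.60 = 74.40 dB SPL.
refrigeration condenser: 75 − 20·log₁₀(36.5/4.5) = 75 − 18.18 = 56.82 dB SPL.
Σ 10^(L/10) = 3.021e+07 → L_total = 10·log₁₀(3.021e+07) = 74.80 dB SPL.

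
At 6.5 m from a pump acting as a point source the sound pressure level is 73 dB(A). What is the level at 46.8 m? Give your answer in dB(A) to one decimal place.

55.9 dB(A)

Spherical spreading from a point source gives a 20·log₁₀(r₂/r₁) drop.
L₂ = 73 − 20·log₁₀(46.8/6.5) = 73 − 17.147 = 55.85 dB(A).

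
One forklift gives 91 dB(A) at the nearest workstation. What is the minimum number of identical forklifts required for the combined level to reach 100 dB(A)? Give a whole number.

N identical sources give L₁ + 10·log₁₀ N, so require 10·log₁₀ N ≥ 100 − 91 = 9.0 dB.
N ≥ 10^(9.0/10) = 7.943, so N = 8.

8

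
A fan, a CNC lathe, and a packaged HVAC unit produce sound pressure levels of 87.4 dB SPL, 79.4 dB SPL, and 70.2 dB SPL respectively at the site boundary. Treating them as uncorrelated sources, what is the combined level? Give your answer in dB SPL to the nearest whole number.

88 dB SPL

Incoherent sources combine by intensity addition: L_total = 10·log₁₀(Σ 10^(L_i/10)).
Σ 10^(L/10) = 10^(87.4/10) + 10^(79.4/10) + 10^(70.2/10) = 6.471e+08.
L_total = 10·log₁₀(6.471e+08) = 88.11 dB SPL.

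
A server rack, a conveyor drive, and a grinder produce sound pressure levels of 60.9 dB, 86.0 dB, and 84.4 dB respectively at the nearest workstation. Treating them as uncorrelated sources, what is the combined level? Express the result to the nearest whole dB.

For uncorrelated sources the intensities add, so convert each level to linear form, sum, and take 10·log₁₀ of the total.
Σ 10^(L/10) = 10^(60.9/10) + 10^(86.0/10) + 10^(84.4/10) = 6.748e+08.
L_total = 10·log₁₀(6.748e+08) = 88.29 dB.

88 dB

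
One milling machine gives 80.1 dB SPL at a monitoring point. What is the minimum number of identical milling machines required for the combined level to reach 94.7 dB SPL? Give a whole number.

29

Need L₁ + 10·log₁₀ N ≥ 94.7, i.e. log₁₀ N ≥ 1.46.
N ≥ 10^(14.6/10) = 28.840, so N = 29.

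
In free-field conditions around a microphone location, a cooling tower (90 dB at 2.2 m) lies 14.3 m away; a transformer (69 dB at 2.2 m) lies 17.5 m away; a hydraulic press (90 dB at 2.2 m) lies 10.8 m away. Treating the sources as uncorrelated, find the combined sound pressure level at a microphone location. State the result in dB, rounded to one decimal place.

78.1 dB

Propagate each source to the receiver with L = L_ref − 20·log₁₀(r/r_ref), then add intensities.
cooling tower: 90 − 20·log₁₀(14.3/2.2) = 90 − 16.26 = 73.74 dB.
transformer: 69 − 20·log₁₀(17.5/2.2) = 69 − 18.01 = 50.99 dB.
hydraulic press: 90 − 20·log₁₀(10.8/2.2) = 90 − 13.82 = 76.18 dB.
Σ 10^(L/10) = 6.529e+07 → L_total = 10·log₁₀(6.529e+07) = 78.15 dB.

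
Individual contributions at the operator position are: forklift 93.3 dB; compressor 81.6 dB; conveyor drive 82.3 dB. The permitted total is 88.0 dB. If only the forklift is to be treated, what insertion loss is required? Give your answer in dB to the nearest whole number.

The untreated sources together contribute 10^(81.6/10) + 10^(82.3/10) = 3.144e+08, i.e. 84.97 dB.
To meet 88.0 dB overall, the treated forklift may contribute at most 10^(88.0/10) − 3.144e+08 = 3.166e+08, i.e. 85.00 dB.
So the forklift must be reduced from 93.3 to 85.00 dB: IL = 8.30 dB.

8 dB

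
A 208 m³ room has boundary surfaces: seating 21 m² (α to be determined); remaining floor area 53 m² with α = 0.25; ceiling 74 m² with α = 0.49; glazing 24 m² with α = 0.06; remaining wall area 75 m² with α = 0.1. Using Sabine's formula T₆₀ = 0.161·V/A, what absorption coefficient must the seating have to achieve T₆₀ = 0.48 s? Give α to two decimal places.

0.54

Required total absorption A = 0.161·208/0.48 = 69.77 m².
Absorption from the other surfaces = 53·0.25 + 74·0.49 + 24·0.06 + 75·0.1 = 58.45 m², so the seating must supply 11.32 m² over 21 m².
α = 11.32/21 = 0.539.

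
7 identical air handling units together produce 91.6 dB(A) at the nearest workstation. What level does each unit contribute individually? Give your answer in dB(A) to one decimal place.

Dividing the total intensity by 7 lowers the level by 10·log₁₀ 7 = 8.451 dB: L₁ = 91.6 − 8.451.

83.1 dB(A)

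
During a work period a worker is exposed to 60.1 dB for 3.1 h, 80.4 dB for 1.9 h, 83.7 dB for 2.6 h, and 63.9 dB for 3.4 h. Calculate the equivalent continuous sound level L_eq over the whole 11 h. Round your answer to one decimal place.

78.8 dB

Weight each interval's intensity by its duration and average over T = 11 h:
Σ tᵢ·10^(Lᵢ/10) = 3.1·10^(60.1/10) + 1.9·10^(80.4/10) + 2.6·10^(83.7/10) + 3.4·10^(63.9/10) = 8.293e+08.
L_eq = 10·log₁₀(8.293e+08/11) = 78.77 dB.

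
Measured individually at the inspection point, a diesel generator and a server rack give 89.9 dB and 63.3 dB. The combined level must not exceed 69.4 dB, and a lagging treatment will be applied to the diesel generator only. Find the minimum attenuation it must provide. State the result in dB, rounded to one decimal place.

The untreated sources together contribute 10^(63.3/10) = 2.138e+06, i.e. 63.30 dB.
To meet 69.4 dB overall, the treated diesel generator may contribute at most 10^(69.4/10) − 2.138e+06 = 6.572e+06, i.e. 68.18 dB.
So the diesel generator must be reduced from 89.9 to 68.18 dB: IL = 21.72 dB.

21.7 dB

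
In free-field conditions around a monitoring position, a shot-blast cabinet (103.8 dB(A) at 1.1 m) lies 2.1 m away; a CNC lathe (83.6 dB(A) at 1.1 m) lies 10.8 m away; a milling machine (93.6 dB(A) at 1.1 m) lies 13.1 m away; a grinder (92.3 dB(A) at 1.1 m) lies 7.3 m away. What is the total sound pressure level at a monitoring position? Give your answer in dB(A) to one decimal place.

98.2 dB(A)

Apply inverse-square spreading to bring every level to the receiver, then sum 10^(L/10).
shot-blast cabinet: 103.8 − 20·log₁₀(2.1/1.1) = 103.8 − 5.62 = 98.18 dB(A).
CNC lathe: 83.6 − 20·log₁₀(10.8/1.1) = 83.6 − 19.84 = 63.76 dB(A).
milling machine: 93.6 − 20·log₁₀(13.1/1.1) = 93.6 − 21.52 = 72.08 dB(A).
grinder: 92.3 − 20·log₁₀(7.3/1.1) = 92.3 − 16.44 = 75.86 dB(A).
Σ 10^(L/10) = 6.639e+09 → L_total = 10·log₁₀(6.639e+09) = 98.22 dB(A).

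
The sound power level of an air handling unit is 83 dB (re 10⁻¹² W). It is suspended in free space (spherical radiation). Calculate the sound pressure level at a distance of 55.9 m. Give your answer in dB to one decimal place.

Free-field spherical radiation: L_p = L_w − 10·log₁₀(4π·r²), r = 55.9 m.
4π·r² = 3.927e+04 m², 10·log₁₀ of that is 45.940 dB.
L_p = 83 − 45.940 = 37.06 dB.

37.1 dB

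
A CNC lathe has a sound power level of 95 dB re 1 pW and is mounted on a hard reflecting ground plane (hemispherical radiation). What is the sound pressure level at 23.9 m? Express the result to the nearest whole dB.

59 dB

L_p = L_w − 10·log₁₀(2π·r²) with r = 23.9 m.
2π·r² = 3589 m², 10·log₁₀ of that is 35.550 dB.
L_p = 95 − 35.550 = 59.45 dB.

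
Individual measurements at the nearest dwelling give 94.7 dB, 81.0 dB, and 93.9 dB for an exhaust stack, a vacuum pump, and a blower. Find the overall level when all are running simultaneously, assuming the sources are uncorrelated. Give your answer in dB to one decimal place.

For uncorrelated sources the intensities add, so convert each level to linear form, sum, and take 10·log₁₀ of the total.
Σ 10^(L/10) = 10^(94.7/10) + 10^(81.0/10) + 10^(93.9/10) = 5.532e+09.
L_total = 10·log₁₀(5.532e+09) = 97.43 dB.

97.4 dB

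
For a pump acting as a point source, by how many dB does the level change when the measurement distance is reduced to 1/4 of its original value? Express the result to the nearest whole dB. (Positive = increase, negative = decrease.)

With spherical spreading the level changes by −20·log₁₀(r₂/r₁).
ΔL = −20·log₁₀(0.25) = +12.04 dB.

+12 dB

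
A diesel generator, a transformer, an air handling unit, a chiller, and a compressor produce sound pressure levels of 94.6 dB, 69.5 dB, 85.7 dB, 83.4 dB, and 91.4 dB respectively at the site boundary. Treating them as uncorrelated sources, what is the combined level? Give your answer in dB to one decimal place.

96.9 dB

For uncorrelated sources the intensities add, so convert each level to linear form, sum, and take 10·log₁₀ of the total.
Σ 10^(L/10) = 10^(94.6/10) + 10^(69.5/10) + 10^(85.7/10) + 10^(83.4/10) + 10^(91.4/10) = 4.864e+09.
L_total = 10·log₁₀(4.864e+09) = 96.87 dB.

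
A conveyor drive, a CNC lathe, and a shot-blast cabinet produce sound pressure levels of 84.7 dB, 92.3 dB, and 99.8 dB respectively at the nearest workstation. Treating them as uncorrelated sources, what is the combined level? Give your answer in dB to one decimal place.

For uncorrelated sources the intensities add, so convert each level to linear form, sum, and take 10·log₁₀ of the total.
Σ 10^(L/10) = 10^(84.7/10) + 10^(92.3/10) + 10^(99.8/10) = 1.154e+10.
L_total = 10·log₁₀(1.154e+10) = 100.62 dB.

100.6 dB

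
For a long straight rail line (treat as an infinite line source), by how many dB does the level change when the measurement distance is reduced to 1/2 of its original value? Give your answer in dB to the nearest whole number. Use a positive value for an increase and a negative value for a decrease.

Line-source spreading: ΔL = −10·log₁₀(r₂/r₁).
ΔL = −10·log₁₀(0.5) = +3.01 dB.

+3 dB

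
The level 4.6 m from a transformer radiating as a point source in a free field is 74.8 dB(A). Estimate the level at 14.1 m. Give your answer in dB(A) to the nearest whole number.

65 dB(A)

Spherical spreading from a point source gives a 20·log₁₀(r₂/r₁) drop.
L₂ = 74.8 − 20·log₁₀(14.1/4.6) = 74.8 − 9.729 = 65.07 dB(A).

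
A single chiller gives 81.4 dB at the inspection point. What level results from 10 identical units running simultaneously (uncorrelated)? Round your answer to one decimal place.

With 10 equal, uncorrelated contributions the intensity is 10× that of one unit, giving a rise of 10·log₁₀ 10.
L_total = 81.4 + 10·log₁₀(10) = 81.4 + 10.000 = 91.40 dB.

91.4 dB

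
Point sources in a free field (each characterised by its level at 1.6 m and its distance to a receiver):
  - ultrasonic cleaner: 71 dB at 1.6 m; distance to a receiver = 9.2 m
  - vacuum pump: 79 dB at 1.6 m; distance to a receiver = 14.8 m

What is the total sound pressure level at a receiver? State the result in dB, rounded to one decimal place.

Apply inverse-square spreading to bring every level to the receiver, then sum 10^(L/10).
ultrasonic cleaner: 71 − 20·log₁₀(9.2/1.6) = 71 − 15.19 = 55.81 dB.
vacuum pump: 79 − 20·log₁₀(14.8/1.6) = 79 − 19.32 = 59.68 dB.
Σ 10^(L/10) = 1.309e+06 → L_total = 10·log₁₀(1.309e+06) = 61.17 dB.

61.2 dB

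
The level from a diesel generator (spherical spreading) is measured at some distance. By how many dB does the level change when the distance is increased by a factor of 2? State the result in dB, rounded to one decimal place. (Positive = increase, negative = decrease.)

Point-source spreading: ΔL = −20·log₁₀(r₂/r₁).
ΔL = −20·log₁₀(2) = -6.02 dB.

-6.0 dB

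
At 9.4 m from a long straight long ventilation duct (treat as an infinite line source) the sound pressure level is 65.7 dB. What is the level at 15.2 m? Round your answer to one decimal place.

For a line source, L₂ = L₁ − 10·log₁₀(r₂/r₁).
L₂ = 65.7 − 10·log₁₀(15.2/9.4) = 65.7 − 2.087 = 63.61 dB.

63.6 dB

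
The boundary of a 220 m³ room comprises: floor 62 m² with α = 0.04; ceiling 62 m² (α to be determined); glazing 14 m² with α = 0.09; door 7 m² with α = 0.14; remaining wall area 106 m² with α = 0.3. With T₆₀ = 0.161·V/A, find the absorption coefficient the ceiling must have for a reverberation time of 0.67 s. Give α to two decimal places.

0.26

From T₆₀ = 0.161·V/A, the target T₆₀ = 0.67 s needs A = 0.161·220/0.67 = 52.87 m².
Absorption from the other surfaces = 62·0.04 + 14·0.09 + 7·0.14 + 106·0.3 = 36.52 m², so the ceiling must supply 16.35 m² over 62 m².
α = 16.35/62 = 0.264.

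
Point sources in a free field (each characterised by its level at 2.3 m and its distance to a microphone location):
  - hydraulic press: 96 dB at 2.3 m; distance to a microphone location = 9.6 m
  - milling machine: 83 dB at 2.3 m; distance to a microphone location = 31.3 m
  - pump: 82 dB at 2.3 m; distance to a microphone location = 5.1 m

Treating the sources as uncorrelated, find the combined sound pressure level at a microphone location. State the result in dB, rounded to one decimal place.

Apply inverse-square spreading to bring every level to the receiver, then sum 10^(L/10).
hydraulic press: 96 − 20·log₁₀(9.6/2.3) = 96 − 12.41 = 83.59 dB.
milling machine: 83 − 20·log₁₀(31.3/2.3) = 83 − 22.68 = 60.32 dB.
pump: 82 − 20·log₁₀(5.1/2.3) = 82 − 6.92 = 75.08 dB.
Σ 10^(L/10) = 2.618e+08 → L_total = 10·log₁₀(2.618e+08) = 84.18 dB.

84.2 dB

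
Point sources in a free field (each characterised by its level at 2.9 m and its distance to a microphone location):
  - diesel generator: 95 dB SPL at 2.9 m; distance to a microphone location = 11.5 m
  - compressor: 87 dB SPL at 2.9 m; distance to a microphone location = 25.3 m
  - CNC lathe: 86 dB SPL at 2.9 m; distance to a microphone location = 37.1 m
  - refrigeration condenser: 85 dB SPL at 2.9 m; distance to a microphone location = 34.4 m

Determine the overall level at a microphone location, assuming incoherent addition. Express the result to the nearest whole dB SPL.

83 dB SPL

Propagate each source to the receiver with L = L_ref − 20·log₁₀(r/r_ref), then add intensities.
diesel generator: 95 − 20·log₁₀(11.5/2.9) = 95 − 11.97 = 83.03 dB SPL.
compressor: 87 − 20·log₁₀(25.3/2.9) = 87 − 18.81 = 68.19 dB SPL.
CNC lathe: 86 − 20·log₁₀(37.1/2.9) = 86 − 22.14 = 63.86 dB SPL.
refrigeration condenser: 85 − 20·log₁₀(34.4/2.9) = 85 − 21.48 = 63.52 dB SPL.
Σ 10^(L/10) = 2.124e+08 → L_total = 10·log₁₀(2.124e+08) = 83.27 dB SPL.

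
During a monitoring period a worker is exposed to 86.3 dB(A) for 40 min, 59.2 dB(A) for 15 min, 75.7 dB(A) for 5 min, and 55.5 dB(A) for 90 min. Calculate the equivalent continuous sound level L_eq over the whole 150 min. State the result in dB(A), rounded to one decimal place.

The energy average is taken in the linear domain: L_eq = 10·log₁₀[(Σ tᵢ·10^(Lᵢ/10))/T], T = 150 min.
Σ tᵢ·10^(Lᵢ/10) = 40·10^(86.3/10) + 15·10^(59.2/10) + 5·10^(75.7/10) + 90·10^(55.5/10) = 1.729e+10.
L_eq = 10·log₁₀(1.729e+10/150) = 80.62 dB(A).

80.6 dB(A)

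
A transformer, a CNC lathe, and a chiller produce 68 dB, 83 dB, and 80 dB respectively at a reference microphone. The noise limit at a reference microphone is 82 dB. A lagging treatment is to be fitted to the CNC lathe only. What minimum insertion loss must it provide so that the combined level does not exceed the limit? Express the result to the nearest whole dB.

Fixed contribution from the other sources: Σ 10^(L/10) = 10^(68/10) + 10^(80/10) = 1.063e+08 (80.27 dB).
To meet 82 dB overall, the treated CNC lathe may contribute at most 10^(82/10) − 1.063e+08 = 5.218e+07, i.e. 77.18 dB.
So the CNC lathe must be reduced from 83 to 77.18 dB: IL = 5.82 dB.

6 dB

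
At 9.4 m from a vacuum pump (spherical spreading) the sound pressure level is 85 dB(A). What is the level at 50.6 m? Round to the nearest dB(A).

70 dB(A)

Spherical spreading from a point source gives a 20·log₁₀(r₂/r₁) drop.
L₂ = 85 − 20·log₁₀(50.6/9.4) = 85 − 14.620 = 70.38 dB(A).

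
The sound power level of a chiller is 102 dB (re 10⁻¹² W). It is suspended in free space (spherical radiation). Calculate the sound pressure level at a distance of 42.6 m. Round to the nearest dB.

58 dB

The power spreads over a sphere of area 4π·r², so L_p = L_w − 10·log₁₀(4π·r²).
4π·r² = 2.28e+04 m², 10·log₁₀ of that is 43.580 dB.
L_p = 102 − 43.580 = 58.42 dB.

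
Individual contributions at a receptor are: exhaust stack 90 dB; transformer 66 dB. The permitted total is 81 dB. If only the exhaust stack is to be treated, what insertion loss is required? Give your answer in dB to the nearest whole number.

Fixed contribution from the other source: Σ 10^(L/10) = 10^(66/10) = 3.981e+06 (66.00 dB).
To meet 81 dB overall, the treated exhaust stack may contribute at most 10^(81/10) − 3.981e+06 = 1.219e+08, i.e. 80.86 dB.
Required insertion loss = 90 − 80.86 = 9.14 dB.

9 dB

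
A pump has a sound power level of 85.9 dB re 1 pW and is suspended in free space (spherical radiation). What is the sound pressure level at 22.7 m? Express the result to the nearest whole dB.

L_p = L_w − 10·log₁₀(4π·r²) with r = 22.7 m.
4π·r² = 6475 m², 10·log₁₀ of that is 38.113 dB.
L_p = 85.9 − 38.113 = 47.79 dB.

48 dB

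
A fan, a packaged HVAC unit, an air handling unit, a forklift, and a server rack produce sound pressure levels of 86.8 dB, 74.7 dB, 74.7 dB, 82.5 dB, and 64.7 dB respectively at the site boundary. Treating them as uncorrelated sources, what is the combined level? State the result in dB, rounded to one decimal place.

88.6 dB

Incoherent sources combine by intensity addition: L_total = 10·log₁₀(Σ 10^(L_i/10)).
Σ 10^(L/10) = 10^(86.8/10) + 10^(74.7/10) + 10^(74.7/10) + 10^(82.5/10) + 10^(64.7/10) = 7.184e+08.
L_total = 10·log₁₀(7.184e+08) = 88.56 dB.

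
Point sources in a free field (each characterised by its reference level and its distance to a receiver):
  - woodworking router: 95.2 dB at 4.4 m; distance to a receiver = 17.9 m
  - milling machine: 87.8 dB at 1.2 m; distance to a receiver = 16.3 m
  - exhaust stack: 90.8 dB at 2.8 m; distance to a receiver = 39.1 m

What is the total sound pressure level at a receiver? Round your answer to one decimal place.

83.2 dB

Propagate each source to the receiver with L = L_ref − 20·log₁₀(r/r_ref), then add intensities.
woodworking router: 95.2 − 20·log₁₀(17.9/4.4) = 95.2 − 12.19 = 83.01 dB.
milling machine: 87.8 − 20·log₁₀(16.3/1.2) = 87.8 − 22.66 = 65.14 dB.
exhaust stack: 90.8 − 20·log₁₀(39.1/2.8) = 90.8 − 22.90 = 67.90 dB.
Σ 10^(L/10) = 2.095e+08 → L_total = 10·log₁₀(2.095e+08) = 83.21 dB.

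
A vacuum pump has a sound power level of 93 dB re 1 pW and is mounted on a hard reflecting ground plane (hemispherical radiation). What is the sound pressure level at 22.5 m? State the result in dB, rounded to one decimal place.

58.0 dB

Free-field hemispherical radiation: L_p = L_w − 10·log₁₀(2π·r²), r = 22.5 m.
2π·r² = 3181 m², 10·log₁₀ of that is 35.025 dB.
L_p = 93 − 35.025 = 57.97 dB.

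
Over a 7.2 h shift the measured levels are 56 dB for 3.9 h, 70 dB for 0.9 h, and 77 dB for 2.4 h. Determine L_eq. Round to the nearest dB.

73 dB

Weight each interval's intensity by its duration and average over T = 7.2 h:
Σ tᵢ·10^(Lᵢ/10) = 3.9·10^(56/10) + 0.9·10^(70/10) + 2.4·10^(77/10) = 1.308e+08.
L_eq = 10·log₁₀(1.308e+08/7.2) = 72.59 dB.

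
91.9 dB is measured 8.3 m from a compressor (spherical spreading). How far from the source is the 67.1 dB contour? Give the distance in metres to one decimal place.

144.2 m

The 24.8 dB drop corresponds to a distance ratio of 10^(24.8/20) for a point source.
r₂ = 8.3·10^((91.9−67.1)/20) = 8.3·10^(24.8/20) = 144.24 m.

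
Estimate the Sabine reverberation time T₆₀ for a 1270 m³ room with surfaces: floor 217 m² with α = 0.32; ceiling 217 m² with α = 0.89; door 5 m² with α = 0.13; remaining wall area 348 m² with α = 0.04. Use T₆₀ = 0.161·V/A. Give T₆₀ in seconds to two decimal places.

0.74 s

Total absorption A = 217·0.32 + 217·0.89 + 5·0.13 + 348·0.04 = 277.14 m² sabins.
T₆₀ = 0.161·V/A = 0.161·1270/277.14 = 0.738 s.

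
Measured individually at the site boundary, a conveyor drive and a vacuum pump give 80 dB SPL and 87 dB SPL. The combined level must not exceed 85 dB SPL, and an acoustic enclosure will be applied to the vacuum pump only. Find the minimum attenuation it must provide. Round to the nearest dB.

4 dB

The untreated sources together contribute 10^(80/10) = 1.000e+08, i.e. 80.00 dB SPL.
The limit corresponds to 10^(85/10) = 3.162e+08; subtracting the fixed part leaves 2.162e+08 for the vacuum pump, i.e. 83.35 dB SPL.
So the vacuum pump must be reduced from 87 to 83.35 dB SPL: IL = 3.65 dB.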